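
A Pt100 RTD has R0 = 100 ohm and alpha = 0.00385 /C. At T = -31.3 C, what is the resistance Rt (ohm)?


The RTD equation: Rt = R0 * (1 + alpha * T).
Rt = 100 * (1 + 0.00385 * -31.3)
Rt = 100 * (1 + -0.120505)
Rt = 100 * 0.879495
Rt = 87.95 ohm

87.95 ohm


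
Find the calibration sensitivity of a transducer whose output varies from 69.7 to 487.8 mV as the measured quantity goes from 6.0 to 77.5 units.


Sensitivity = (y2 - y1) / (x2 - x1).
S = (487.8 - 69.7) / (77.5 - 6.0)
S = 418.1 / 71.5
S = 5.8476 mV/unit

5.8476 mV/unit


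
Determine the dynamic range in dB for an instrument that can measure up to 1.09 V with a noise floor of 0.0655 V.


Dynamic range = 20 * log10(Vmax / Vnoise).
DR = 20 * log10(1.09 / 0.0655)
DR = 20 * log10(16.64)
DR = 24.42 dB

24.42 dB


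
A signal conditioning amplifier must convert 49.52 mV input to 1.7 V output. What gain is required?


Gain = Vout / Vin (converting to same units).
G = 1.7 V / 49.52 mV
G = 1700.0 mV / 49.52 mV
G = 34.33

34.33


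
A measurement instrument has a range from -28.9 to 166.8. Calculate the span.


Span = upper range - lower range.
Span = 166.8 - (-28.9)
Span = 195.7

195.7


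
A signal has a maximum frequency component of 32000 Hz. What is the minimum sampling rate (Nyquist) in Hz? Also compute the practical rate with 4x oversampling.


By Nyquist theorem, fs_min = 2 * fmax.
fs_min = 2 * 32000 = 64000 Hz
Practical rate = 4 * fs_min = 4 * 64000 = 256000 Hz

fs_min = 64000 Hz, fs_practical = 256000 Hz


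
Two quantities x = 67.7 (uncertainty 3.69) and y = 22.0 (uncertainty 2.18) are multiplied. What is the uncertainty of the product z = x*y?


For a product z = x*y, the relative uncertainty is:
uz/z = sqrt((ux/x)^2 + (uy/y)^2)
Relative uncertainties: ux/x = 3.69/67.7 = 0.054505
uy/y = 2.18/22.0 = 0.099091
z = 67.7 * 22.0 = 1489.4
uz = 1489.4 * sqrt(0.054505^2 + 0.099091^2) = 168.439

168.439


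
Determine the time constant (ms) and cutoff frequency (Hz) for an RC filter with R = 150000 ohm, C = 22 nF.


Time constant: tau = R * C.
tau = 150000 * 2.20e-08 = 0.0033 s
tau = 3.3 ms
Cutoff frequency: fc = 1 / (2*pi*R*C).
fc = 1 / (2*pi*0.0033) = 48.23 Hz

tau = 3.3 ms, fc = 48.23 Hz


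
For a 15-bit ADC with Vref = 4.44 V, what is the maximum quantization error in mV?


The maximum quantization error is +/- LSB/2.
LSB = Vref / 2^n = 4.44 / 32768 = 0.0001355 V
Max error = LSB / 2 = 0.0001355 / 2 = 6.775e-05 V
Max error = 0.0677 mV

0.0677 mV


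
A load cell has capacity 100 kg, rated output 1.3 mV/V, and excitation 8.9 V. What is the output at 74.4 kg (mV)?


Vout = rated_output * Vex * (load / capacity).
Vout = 1.3 * 8.9 * (74.4 / 100)
Vout = 1.3 * 8.9 * 0.744
Vout = 8.608 mV

8.608 mV


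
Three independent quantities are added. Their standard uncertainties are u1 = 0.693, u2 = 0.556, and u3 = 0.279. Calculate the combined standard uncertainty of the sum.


For a sum of independent quantities, uc = sqrt(u1^2 + u2^2 + u3^2).
uc = sqrt(0.693^2 + 0.556^2 + 0.279^2)
uc = sqrt(0.480249 + 0.309136 + 0.077841)
uc = 0.9312

0.9312


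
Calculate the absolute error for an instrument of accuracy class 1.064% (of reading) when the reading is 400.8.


Absolute error = (accuracy% / 100) * reading.
Error = (1.064 / 100) * 400.8
Error = 0.01064 * 400.8
Error = 4.2645

4.2645


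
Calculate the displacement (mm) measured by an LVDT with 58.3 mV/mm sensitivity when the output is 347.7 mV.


Displacement = Vout / sensitivity.
d = 347.7 / 58.3
d = 5.964 mm

5.964 mm


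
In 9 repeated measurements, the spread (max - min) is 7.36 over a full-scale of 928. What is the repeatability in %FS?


Repeatability = (spread / full scale) * 100%.
R = (7.36 / 928) * 100
R = 0.793 %FS

0.793 %FS


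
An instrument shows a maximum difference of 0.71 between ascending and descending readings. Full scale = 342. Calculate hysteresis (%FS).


Hysteresis = (max difference / full scale) * 100%.
H = (0.71 / 342) * 100
H = 0.208 %FS

0.208 %FS


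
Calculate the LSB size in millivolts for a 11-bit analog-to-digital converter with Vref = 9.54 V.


The resolution (LSB) of an ADC is Vref / 2^n.
LSB = 9.54 / 2^11
LSB = 9.54 / 2048
LSB = 0.0046582 V = 4.65820312 mV

4.65820312 mV


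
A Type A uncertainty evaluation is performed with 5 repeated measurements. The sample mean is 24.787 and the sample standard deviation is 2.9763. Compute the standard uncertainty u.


The standard uncertainty for Type A evaluation is u = s / sqrt(n).
u = 2.9763 / sqrt(5)
u = 2.9763 / 2.2361
u = 1.331

1.331


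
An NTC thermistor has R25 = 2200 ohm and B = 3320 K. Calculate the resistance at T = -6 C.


NTC thermistor equation: Rt = R25 * exp(B * (1/T - 1/T25)).
T in Kelvin: 267.15 K, T25 = 298.15 K
1/T - 1/T25 = 1/267.15 - 1/298.15 = 0.0003892
B * (1/T - 1/T25) = 3320 * 0.0003892 = 1.2921
Rt = 2200 * exp(1.2921) = 8009.3 ohm

8009.3 ohm


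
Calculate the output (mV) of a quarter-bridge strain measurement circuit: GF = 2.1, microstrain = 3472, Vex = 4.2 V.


Quarter bridge output: Vout = (GF * epsilon * Vex) / 4.
Vout = (2.1 * 3472e-6 * 4.2) / 4
Vout = 0.03062304 / 4 V
Vout = 0.00765576 V = 7.6558 mV

7.6558 mV


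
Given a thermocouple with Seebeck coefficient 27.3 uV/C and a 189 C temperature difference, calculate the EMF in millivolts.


The thermocouple output V = sensitivity * dT.
V = 27.3 uV/C * 189 C
V = 5159.7 uV
V = 5.16 mV

5.16 mV


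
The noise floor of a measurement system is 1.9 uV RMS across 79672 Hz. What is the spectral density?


Noise spectral density = Vrms / sqrt(BW).
NSD = 1.9 / sqrt(79672)
NSD = 1.9 / 282.2623
NSD = 0.0067 uV/sqrt(Hz)

0.0067 uV/sqrt(Hz)


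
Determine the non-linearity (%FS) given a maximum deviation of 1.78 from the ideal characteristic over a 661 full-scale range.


Linearity error = (max deviation / full scale) * 100%.
Linearity = (1.78 / 661) * 100
Linearity = 0.269 %FS

0.269 %FS


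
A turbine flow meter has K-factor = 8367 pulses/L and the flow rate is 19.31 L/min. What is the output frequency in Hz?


Frequency = K * Q / 60 (converting L/min to L/s).
f = 8367 * 19.31 / 60
f = 161566.77 / 60
f = 2692.78 Hz

2692.78 Hz


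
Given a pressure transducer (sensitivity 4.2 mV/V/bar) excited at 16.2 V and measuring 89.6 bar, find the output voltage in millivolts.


Output = sensitivity * Vex * P.
Vout = 4.2 * 16.2 * 89.6
Vout = 68.04 * 89.6
Vout = 6096.38 mV

6096.38 mV


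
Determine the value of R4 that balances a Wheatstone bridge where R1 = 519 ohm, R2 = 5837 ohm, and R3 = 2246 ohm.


At balance: R1*R4 = R2*R3, so R4 = R2*R3/R1.
R4 = 5837 * 2246 / 519
R4 = 13109902 / 519
R4 = 25259.93 ohm

25259.93 ohm


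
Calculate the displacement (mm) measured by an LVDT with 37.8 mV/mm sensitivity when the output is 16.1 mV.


Displacement = Vout / sensitivity.
d = 16.1 / 37.8
d = 0.426 mm

0.426 mm


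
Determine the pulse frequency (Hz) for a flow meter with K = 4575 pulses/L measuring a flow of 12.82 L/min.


Frequency = K * Q / 60 (converting L/min to L/s).
f = 4575 * 12.82 / 60
f = 58651.5 / 60
f = 977.52 Hz

977.52 Hz


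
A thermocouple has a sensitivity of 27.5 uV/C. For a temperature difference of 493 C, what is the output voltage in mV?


The thermocouple output V = sensitivity * dT.
V = 27.5 uV/C * 493 C
V = 13557.5 uV
V = 13.557 mV

13.557 mV


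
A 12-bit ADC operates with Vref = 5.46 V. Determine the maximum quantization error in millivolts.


The maximum quantization error is +/- LSB/2.
LSB = Vref / 2^n = 5.46 / 4096 = 0.00133301 V
Max error = LSB / 2 = 0.00133301 / 2 = 0.0006665 V
Max error = 0.6665 mV

0.6665 mV


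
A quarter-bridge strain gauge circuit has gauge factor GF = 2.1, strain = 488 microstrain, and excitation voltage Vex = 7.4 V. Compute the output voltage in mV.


Quarter bridge output: Vout = (GF * epsilon * Vex) / 4.
Vout = (2.1 * 488e-6 * 7.4) / 4
Vout = 0.00758352 / 4 V
Vout = 0.00189588 V = 1.8959 mV

1.8959 mV


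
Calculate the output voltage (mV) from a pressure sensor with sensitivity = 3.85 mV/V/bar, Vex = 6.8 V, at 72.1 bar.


Output = sensitivity * Vex * P.
Vout = 3.85 * 6.8 * 72.1
Vout = 26.18 * 72.1
Vout = 1887.58 mV

1887.58 mV


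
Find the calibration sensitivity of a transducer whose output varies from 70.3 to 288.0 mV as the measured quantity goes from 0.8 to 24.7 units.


Sensitivity = (y2 - y1) / (x2 - x1).
S = (288.0 - 70.3) / (24.7 - 0.8)
S = 217.7 / 23.9
S = 9.1088 mV/unit

9.1088 mV/unit


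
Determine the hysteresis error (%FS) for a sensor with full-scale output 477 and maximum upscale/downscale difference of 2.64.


Hysteresis = (max difference / full scale) * 100%.
H = (2.64 / 477) * 100
H = 0.553 %FS

0.553 %FS


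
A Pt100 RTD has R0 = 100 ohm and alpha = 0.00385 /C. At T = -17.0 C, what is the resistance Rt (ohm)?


The RTD equation: Rt = R0 * (1 + alpha * T).
Rt = 100 * (1 + 0.00385 * -17.0)
Rt = 100 * (1 + -0.06545)
Rt = 100 * 0.93455
Rt = 93.455 ohm

93.455 ohm


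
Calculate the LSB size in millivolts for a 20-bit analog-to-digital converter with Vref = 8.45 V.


The resolution (LSB) of an ADC is Vref / 2^n.
LSB = 8.45 / 2^20
LSB = 8.45 / 1048576
LSB = 8.06e-06 V = 0.00805855 mV

0.00805855 mV


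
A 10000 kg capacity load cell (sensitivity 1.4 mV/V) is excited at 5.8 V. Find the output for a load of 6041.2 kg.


Vout = rated_output * Vex * (load / capacity).
Vout = 1.4 * 5.8 * (6041.2 / 10000)
Vout = 1.4 * 5.8 * 0.60412
Vout = 4.905 mV

4.905 mV


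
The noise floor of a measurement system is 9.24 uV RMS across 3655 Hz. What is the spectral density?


Noise spectral density = Vrms / sqrt(BW).
NSD = 9.24 / sqrt(3655)
NSD = 9.24 / 60.4566
NSD = 0.1528 uV/sqrt(Hz)

0.1528 uV/sqrt(Hz)


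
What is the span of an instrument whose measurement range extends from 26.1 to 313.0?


Span = upper range - lower range.
Span = 313.0 - (26.1)
Span = 286.9

286.9


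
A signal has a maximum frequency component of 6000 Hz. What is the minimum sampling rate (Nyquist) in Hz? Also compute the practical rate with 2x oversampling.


By Nyquist theorem, fs_min = 2 * fmax.
fs_min = 2 * 6000 = 12000 Hz
Practical rate = 2 * fs_min = 2 * 12000 = 24000 Hz

fs_min = 12000 Hz, fs_practical = 24000 Hz


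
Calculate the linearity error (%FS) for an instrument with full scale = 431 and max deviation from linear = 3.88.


Linearity error = (max deviation / full scale) * 100%.
Linearity = (3.88 / 431) * 100
Linearity = 0.9 %FS

0.9 %FS


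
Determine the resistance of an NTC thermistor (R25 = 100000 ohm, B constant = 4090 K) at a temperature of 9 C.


NTC thermistor equation: Rt = R25 * exp(B * (1/T - 1/T25)).
T in Kelvin: 282.15 K, T25 = 298.15 K
1/T - 1/T25 = 1/282.15 - 1/298.15 = 0.0001902
B * (1/T - 1/T25) = 4090 * 0.0001902 = 0.7779
Rt = 100000 * exp(0.7779) = 217691.4 ohm

217691.4 ohm


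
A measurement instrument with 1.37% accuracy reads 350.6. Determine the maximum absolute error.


Absolute error = (accuracy% / 100) * reading.
Error = (1.37 / 100) * 350.6
Error = 0.0137 * 350.6
Error = 4.8032

4.8032


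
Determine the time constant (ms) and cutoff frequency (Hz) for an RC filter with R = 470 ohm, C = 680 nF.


Time constant: tau = R * C.
tau = 470 * 6.80e-07 = 0.0003196 s
tau = 0.3196 ms
Cutoff frequency: fc = 1 / (2*pi*R*C).
fc = 1 / (2*pi*0.0003196) = 497.98 Hz

tau = 0.3196 ms, fc = 497.98 Hz


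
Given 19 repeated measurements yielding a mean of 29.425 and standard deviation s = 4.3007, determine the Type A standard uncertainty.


The standard uncertainty for Type A evaluation is u = s / sqrt(n).
u = 4.3007 / sqrt(19)
u = 4.3007 / 4.3589
u = 0.9866

0.9866


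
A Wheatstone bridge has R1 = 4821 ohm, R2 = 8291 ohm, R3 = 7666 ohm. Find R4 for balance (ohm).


At balance: R1*R4 = R2*R3, so R4 = R2*R3/R1.
R4 = 8291 * 7666 / 4821
R4 = 63558806 / 4821
R4 = 13183.74 ohm

13183.74 ohm


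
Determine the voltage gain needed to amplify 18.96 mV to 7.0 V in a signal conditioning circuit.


Gain = Vout / Vin (converting to same units).
G = 7.0 V / 18.96 mV
G = 7000.0 mV / 18.96 mV
G = 369.2

369.2


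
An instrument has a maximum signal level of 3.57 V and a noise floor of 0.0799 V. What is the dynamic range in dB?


Dynamic range = 20 * log10(Vmax / Vnoise).
DR = 20 * log10(3.57 / 0.0799)
DR = 20 * log10(44.68)
DR = 33.0 dB

33.0 dB


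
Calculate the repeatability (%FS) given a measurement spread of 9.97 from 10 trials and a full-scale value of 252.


Repeatability = (spread / full scale) * 100%.
R = (9.97 / 252) * 100
R = 3.956 %FS

3.956 %FS


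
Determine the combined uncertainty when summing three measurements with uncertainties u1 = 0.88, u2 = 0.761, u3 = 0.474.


For a sum of independent quantities, uc = sqrt(u1^2 + u2^2 + u3^2).
uc = sqrt(0.88^2 + 0.761^2 + 0.474^2)
uc = sqrt(0.7744 + 0.579121 + 0.224676)
uc = 1.2563

1.2563


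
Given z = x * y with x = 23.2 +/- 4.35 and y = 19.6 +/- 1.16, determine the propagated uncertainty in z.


For a product z = x*y, the relative uncertainty is:
uz/z = sqrt((ux/x)^2 + (uy/y)^2)
Relative uncertainties: ux/x = 4.35/23.2 = 0.1875
uy/y = 1.16/19.6 = 0.059184
z = 23.2 * 19.6 = 454.7
uz = 454.7 * sqrt(0.1875^2 + 0.059184^2) = 89.407

89.407


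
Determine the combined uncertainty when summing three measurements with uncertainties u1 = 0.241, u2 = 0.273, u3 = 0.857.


For a sum of independent quantities, uc = sqrt(u1^2 + u2^2 + u3^2).
uc = sqrt(0.241^2 + 0.273^2 + 0.857^2)
uc = sqrt(0.058081 + 0.074529 + 0.734449)
uc = 0.9312

0.9312


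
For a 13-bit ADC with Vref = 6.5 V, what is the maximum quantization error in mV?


The maximum quantization error is +/- LSB/2.
LSB = Vref / 2^n = 6.5 / 8192 = 0.00079346 V
Max error = LSB / 2 = 0.00079346 / 2 = 0.00039673 V
Max error = 0.3967 mV

0.3967 mV


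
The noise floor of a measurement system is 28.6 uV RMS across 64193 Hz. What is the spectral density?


Noise spectral density = Vrms / sqrt(BW).
NSD = 28.6 / sqrt(64193)
NSD = 28.6 / 253.3634
NSD = 0.1129 uV/sqrt(Hz)

0.1129 uV/sqrt(Hz)


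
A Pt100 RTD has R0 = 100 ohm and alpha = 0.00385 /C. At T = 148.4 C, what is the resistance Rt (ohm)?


The RTD equation: Rt = R0 * (1 + alpha * T).
Rt = 100 * (1 + 0.00385 * 148.4)
Rt = 100 * (1 + 0.57134)
Rt = 100 * 1.57134
Rt = 157.134 ohm

157.134 ohm


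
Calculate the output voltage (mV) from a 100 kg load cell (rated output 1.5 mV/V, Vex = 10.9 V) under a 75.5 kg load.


Vout = rated_output * Vex * (load / capacity).
Vout = 1.5 * 10.9 * (75.5 / 100)
Vout = 1.5 * 10.9 * 0.755
Vout = 12.344 mV

12.344 mV


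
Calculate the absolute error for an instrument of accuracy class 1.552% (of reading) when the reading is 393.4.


Absolute error = (accuracy% / 100) * reading.
Error = (1.552 / 100) * 393.4
Error = 0.01552 * 393.4
Error = 6.1056

6.1056


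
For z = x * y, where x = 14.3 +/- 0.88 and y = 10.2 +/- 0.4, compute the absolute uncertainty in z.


For a product z = x*y, the relative uncertainty is:
uz/z = sqrt((ux/x)^2 + (uy/y)^2)
Relative uncertainties: ux/x = 0.88/14.3 = 0.061538
uy/y = 0.4/10.2 = 0.039216
z = 14.3 * 10.2 = 145.9
uz = 145.9 * sqrt(0.061538^2 + 0.039216^2) = 10.644

10.644


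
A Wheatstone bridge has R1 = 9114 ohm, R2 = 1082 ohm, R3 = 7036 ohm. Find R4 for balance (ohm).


At balance: R1*R4 = R2*R3, so R4 = R2*R3/R1.
R4 = 1082 * 7036 / 9114
R4 = 7612952 / 9114
R4 = 835.3 ohm

835.3 ohm


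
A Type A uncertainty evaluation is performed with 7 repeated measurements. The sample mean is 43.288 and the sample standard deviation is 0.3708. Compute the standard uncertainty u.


The standard uncertainty for Type A evaluation is u = s / sqrt(n).
u = 0.3708 / sqrt(7)
u = 0.3708 / 2.6458
u = 0.1401

0.1401


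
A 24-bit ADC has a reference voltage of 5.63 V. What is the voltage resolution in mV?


The resolution (LSB) of an ADC is Vref / 2^n.
LSB = 5.63 / 2^24
LSB = 5.63 / 16777216
LSB = 3.4e-07 V = 0.00033557 mV

0.00033557 mV


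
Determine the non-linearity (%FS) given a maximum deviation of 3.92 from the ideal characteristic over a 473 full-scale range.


Linearity error = (max deviation / full scale) * 100%.
Linearity = (3.92 / 473) * 100
Linearity = 0.829 %FS

0.829 %FS


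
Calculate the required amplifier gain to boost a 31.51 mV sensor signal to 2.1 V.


Gain = Vout / Vin (converting to same units).
G = 2.1 V / 31.51 mV
G = 2100.0 mV / 31.51 mV
G = 66.65

66.65


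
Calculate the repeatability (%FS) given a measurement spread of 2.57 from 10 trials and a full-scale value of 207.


Repeatability = (spread / full scale) * 100%.
R = (2.57 / 207) * 100
R = 1.242 %FS

1.242 %FS


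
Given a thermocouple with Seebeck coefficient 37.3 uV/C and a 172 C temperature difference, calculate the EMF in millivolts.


The thermocouple output V = sensitivity * dT.
V = 37.3 uV/C * 172 C
V = 6415.6 uV
V = 6.416 mV

6.416 mV


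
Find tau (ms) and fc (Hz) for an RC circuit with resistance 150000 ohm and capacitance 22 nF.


Time constant: tau = R * C.
tau = 150000 * 2.20e-08 = 0.0033 s
tau = 3.3 ms
Cutoff frequency: fc = 1 / (2*pi*R*C).
fc = 1 / (2*pi*0.0033) = 48.23 Hz

tau = 3.3 ms, fc = 48.23 Hz


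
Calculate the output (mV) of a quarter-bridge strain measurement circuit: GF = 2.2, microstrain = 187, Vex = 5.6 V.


Quarter bridge output: Vout = (GF * epsilon * Vex) / 4.
Vout = (2.2 * 187e-6 * 5.6) / 4
Vout = 0.00230384 / 4 V
Vout = 0.00057596 V = 0.576 mV

0.576 mV


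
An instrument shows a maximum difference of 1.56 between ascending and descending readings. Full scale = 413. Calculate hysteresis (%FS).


Hysteresis = (max difference / full scale) * 100%.
H = (1.56 / 413) * 100
H = 0.378 %FS

0.378 %FS


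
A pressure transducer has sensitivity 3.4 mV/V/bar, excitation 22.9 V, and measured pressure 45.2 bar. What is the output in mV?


Output = sensitivity * Vex * P.
Vout = 3.4 * 22.9 * 45.2
Vout = 77.86 * 45.2
Vout = 3519.27 mV

3519.27 mV


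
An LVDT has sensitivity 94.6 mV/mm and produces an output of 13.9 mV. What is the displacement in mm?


Displacement = Vout / sensitivity.
d = 13.9 / 94.6
d = 0.147 mm

0.147 mm


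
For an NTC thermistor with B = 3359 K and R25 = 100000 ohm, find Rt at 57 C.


NTC thermistor equation: Rt = R25 * exp(B * (1/T - 1/T25)).
T in Kelvin: 330.15 K, T25 = 298.15 K
1/T - 1/T25 = 1/330.15 - 1/298.15 = -0.00032509
B * (1/T - 1/T25) = 3359 * -0.00032509 = -1.092
Rt = 100000 * exp(-1.092) = 33555.2 ohm

33555.2 ohm


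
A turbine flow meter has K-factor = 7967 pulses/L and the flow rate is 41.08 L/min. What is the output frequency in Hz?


Frequency = K * Q / 60 (converting L/min to L/s).
f = 7967 * 41.08 / 60
f = 327284.36 / 60
f = 5454.74 Hz

5454.74 Hz


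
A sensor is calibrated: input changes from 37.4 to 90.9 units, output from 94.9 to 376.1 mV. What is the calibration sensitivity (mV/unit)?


Sensitivity = (y2 - y1) / (x2 - x1).
S = (376.1 - 94.9) / (90.9 - 37.4)
S = 281.2 / 53.5
S = 5.2561 mV/unit

5.2561 mV/unit


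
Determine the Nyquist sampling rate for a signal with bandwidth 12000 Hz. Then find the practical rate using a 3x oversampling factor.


By Nyquist theorem, fs_min = 2 * fmax.
fs_min = 2 * 12000 = 24000 Hz
Practical rate = 3 * fs_min = 3 * 24000 = 72000 Hz

fs_min = 24000 Hz, fs_practical = 72000 Hz


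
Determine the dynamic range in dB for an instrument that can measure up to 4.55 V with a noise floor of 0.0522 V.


Dynamic range = 20 * log10(Vmax / Vnoise).
DR = 20 * log10(4.55 / 0.0522)
DR = 20 * log10(87.16)
DR = 38.81 dB

38.81 dB


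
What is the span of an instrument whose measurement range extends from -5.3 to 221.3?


Span = upper range - lower range.
Span = 221.3 - (-5.3)
Span = 226.6

226.6


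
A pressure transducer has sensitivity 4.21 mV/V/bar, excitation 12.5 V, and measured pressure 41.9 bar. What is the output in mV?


Output = sensitivity * Vex * P.
Vout = 4.21 * 12.5 * 41.9
Vout = 52.625 * 41.9
Vout = 2204.99 mV

2204.99 mV


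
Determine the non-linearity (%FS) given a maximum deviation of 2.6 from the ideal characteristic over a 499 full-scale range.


Linearity error = (max deviation / full scale) * 100%.
Linearity = (2.6 / 499) * 100
Linearity = 0.521 %FS

0.521 %FS


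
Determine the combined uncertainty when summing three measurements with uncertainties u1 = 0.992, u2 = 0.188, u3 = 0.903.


For a sum of independent quantities, uc = sqrt(u1^2 + u2^2 + u3^2).
uc = sqrt(0.992^2 + 0.188^2 + 0.903^2)
uc = sqrt(0.984064 + 0.035344 + 0.815409)
uc = 1.3546

1.3546


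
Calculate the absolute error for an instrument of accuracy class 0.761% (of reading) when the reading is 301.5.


Absolute error = (accuracy% / 100) * reading.
Error = (0.761 / 100) * 301.5
Error = 0.00761 * 301.5
Error = 2.2944

2.2944


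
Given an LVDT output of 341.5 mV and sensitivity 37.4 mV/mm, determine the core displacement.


Displacement = Vout / sensitivity.
d = 341.5 / 37.4
d = 9.131 mm

9.131 mm


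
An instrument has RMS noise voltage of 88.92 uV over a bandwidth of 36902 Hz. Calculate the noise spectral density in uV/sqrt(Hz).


Noise spectral density = Vrms / sqrt(BW).
NSD = 88.92 / sqrt(36902)
NSD = 88.92 / 192.0989
NSD = 0.4629 uV/sqrt(Hz)

0.4629 uV/sqrt(Hz)


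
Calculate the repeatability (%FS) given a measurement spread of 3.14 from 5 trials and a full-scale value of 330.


Repeatability = (spread / full scale) * 100%.
R = (3.14 / 330) * 100
R = 0.952 %FS

0.952 %FS


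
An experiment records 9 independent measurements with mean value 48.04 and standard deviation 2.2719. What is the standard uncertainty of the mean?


The standard uncertainty for Type A evaluation is u = s / sqrt(n).
u = 2.2719 / sqrt(9)
u = 2.2719 / 3.0
u = 0.7573

0.7573


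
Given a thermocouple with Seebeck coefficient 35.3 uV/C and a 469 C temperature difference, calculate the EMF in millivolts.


The thermocouple output V = sensitivity * dT.
V = 35.3 uV/C * 469 C
V = 16555.7 uV
V = 16.556 mV

16.556 mV


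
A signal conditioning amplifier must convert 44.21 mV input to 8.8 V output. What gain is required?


Gain = Vout / Vin (converting to same units).
G = 8.8 V / 44.21 mV
G = 8800.0 mV / 44.21 mV
G = 199.05

199.05


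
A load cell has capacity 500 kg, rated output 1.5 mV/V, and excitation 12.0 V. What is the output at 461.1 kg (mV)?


Vout = rated_output * Vex * (load / capacity).
Vout = 1.5 * 12.0 * (461.1 / 500)
Vout = 1.5 * 12.0 * 0.9222
Vout = 16.6 mV

16.6 mV


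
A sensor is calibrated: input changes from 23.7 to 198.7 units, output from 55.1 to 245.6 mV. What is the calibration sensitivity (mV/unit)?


Sensitivity = (y2 - y1) / (x2 - x1).
S = (245.6 - 55.1) / (198.7 - 23.7)
S = 190.5 / 175.0
S = 1.0886 mV/unit

1.0886 mV/unit


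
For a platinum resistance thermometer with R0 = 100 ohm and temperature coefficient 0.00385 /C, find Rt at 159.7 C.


The RTD equation: Rt = R0 * (1 + alpha * T).
Rt = 100 * (1 + 0.00385 * 159.7)
Rt = 100 * (1 + 0.614845)
Rt = 100 * 1.614845
Rt = 161.484 ohm

161.484 ohm


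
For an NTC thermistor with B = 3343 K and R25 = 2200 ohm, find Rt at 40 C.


NTC thermistor equation: Rt = R25 * exp(B * (1/T - 1/T25)).
T in Kelvin: 313.15 K, T25 = 298.15 K
1/T - 1/T25 = 1/313.15 - 1/298.15 = -0.00016066
B * (1/T - 1/T25) = 3343 * -0.00016066 = -0.5371
Rt = 2200 * exp(-0.5371) = 1285.8 ohm

1285.8 ohm


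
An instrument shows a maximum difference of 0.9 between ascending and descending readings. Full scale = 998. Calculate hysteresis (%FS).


Hysteresis = (max difference / full scale) * 100%.
H = (0.9 / 998) * 100
H = 0.09 %FS

0.09 %FS


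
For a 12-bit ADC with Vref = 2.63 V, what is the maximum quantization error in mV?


The maximum quantization error is +/- LSB/2.
LSB = Vref / 2^n = 2.63 / 4096 = 0.00064209 V
Max error = LSB / 2 = 0.00064209 / 2 = 0.00032104 V
Max error = 0.321 mV

0.321 mV


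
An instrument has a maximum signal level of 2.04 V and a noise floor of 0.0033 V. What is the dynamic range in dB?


Dynamic range = 20 * log10(Vmax / Vnoise).
DR = 20 * log10(2.04 / 0.0033)
DR = 20 * log10(618.18)
DR = 55.82 dB

55.82 dB


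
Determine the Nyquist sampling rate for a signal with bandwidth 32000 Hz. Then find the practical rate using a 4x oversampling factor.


By Nyquist theorem, fs_min = 2 * fmax.
fs_min = 2 * 32000 = 64000 Hz
Practical rate = 4 * fs_min = 4 * 64000 = 256000 Hz

fs_min = 64000 Hz, fs_practical = 256000 Hz


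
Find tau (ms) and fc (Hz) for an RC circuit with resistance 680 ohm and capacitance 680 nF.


Time constant: tau = R * C.
tau = 680 * 6.80e-07 = 0.0004624 s
tau = 0.4624 ms
Cutoff frequency: fc = 1 / (2*pi*R*C).
fc = 1 / (2*pi*0.0004624) = 344.19 Hz

tau = 0.4624 ms, fc = 344.19 Hz


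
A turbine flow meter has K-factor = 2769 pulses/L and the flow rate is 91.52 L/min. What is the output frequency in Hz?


Frequency = K * Q / 60 (converting L/min to L/s).
f = 2769 * 91.52 / 60
f = 253418.88 / 60
f = 4223.65 Hz

4223.65 Hz


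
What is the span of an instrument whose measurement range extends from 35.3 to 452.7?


Span = upper range - lower range.
Span = 452.7 - (35.3)
Span = 417.4

417.4


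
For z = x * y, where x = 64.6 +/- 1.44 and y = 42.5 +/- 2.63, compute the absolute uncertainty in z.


For a product z = x*y, the relative uncertainty is:
uz/z = sqrt((ux/x)^2 + (uy/y)^2)
Relative uncertainties: ux/x = 1.44/64.6 = 0.022291
uy/y = 2.63/42.5 = 0.061882
z = 64.6 * 42.5 = 2745.5
uz = 2745.5 * sqrt(0.022291^2 + 0.061882^2) = 180.585

180.585


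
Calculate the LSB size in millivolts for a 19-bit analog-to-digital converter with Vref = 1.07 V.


The resolution (LSB) of an ADC is Vref / 2^n.
LSB = 1.07 / 2^19
LSB = 1.07 / 524288
LSB = 2.04e-06 V = 0.00204086 mV

0.00204086 mV


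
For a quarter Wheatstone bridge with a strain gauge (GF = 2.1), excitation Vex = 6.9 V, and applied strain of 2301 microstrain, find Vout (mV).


Quarter bridge output: Vout = (GF * epsilon * Vex) / 4.
Vout = (2.1 * 2301e-6 * 6.9) / 4
Vout = 0.03334149 / 4 V
Vout = 0.00833537 V = 8.3354 mV

8.3354 mV


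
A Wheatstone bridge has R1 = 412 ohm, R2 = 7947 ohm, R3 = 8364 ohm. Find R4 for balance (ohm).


At balance: R1*R4 = R2*R3, so R4 = R2*R3/R1.
R4 = 7947 * 8364 / 412
R4 = 66468708 / 412
R4 = 161331.82 ohm

161331.82 ohm


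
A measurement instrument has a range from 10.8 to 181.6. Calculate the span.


Span = upper range - lower range.
Span = 181.6 - (10.8)
Span = 170.8

170.8


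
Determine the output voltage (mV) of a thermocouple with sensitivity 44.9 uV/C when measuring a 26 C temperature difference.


The thermocouple output V = sensitivity * dT.
V = 44.9 uV/C * 26 C
V = 1167.4 uV
V = 1.167 mV

1.167 mV


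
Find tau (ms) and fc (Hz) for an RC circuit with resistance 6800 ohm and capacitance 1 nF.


Time constant: tau = R * C.
tau = 6800 * 1.00e-09 = 6.8e-06 s
tau = 0.0068 ms
Cutoff frequency: fc = 1 / (2*pi*R*C).
fc = 1 / (2*pi*6.8e-06) = 23405.14 Hz

tau = 0.0068 ms, fc = 23405.14 Hz


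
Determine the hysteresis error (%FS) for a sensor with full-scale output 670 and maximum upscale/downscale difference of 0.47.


Hysteresis = (max difference / full scale) * 100%.
H = (0.47 / 670) * 100
H = 0.07 %FS

0.07 %FS


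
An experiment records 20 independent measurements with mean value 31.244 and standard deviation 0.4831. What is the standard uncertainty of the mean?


The standard uncertainty for Type A evaluation is u = s / sqrt(n).
u = 0.4831 / sqrt(20)
u = 0.4831 / 4.4721
u = 0.108

0.108


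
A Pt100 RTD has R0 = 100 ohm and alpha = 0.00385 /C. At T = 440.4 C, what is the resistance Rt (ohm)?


The RTD equation: Rt = R0 * (1 + alpha * T).
Rt = 100 * (1 + 0.00385 * 440.4)
Rt = 100 * (1 + 1.69554)
Rt = 100 * 2.69554
Rt = 269.554 ohm

269.554 ohm


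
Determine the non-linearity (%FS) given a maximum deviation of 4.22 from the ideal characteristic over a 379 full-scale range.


Linearity error = (max deviation / full scale) * 100%.
Linearity = (4.22 / 379) * 100
Linearity = 1.113 %FS

1.113 %FS


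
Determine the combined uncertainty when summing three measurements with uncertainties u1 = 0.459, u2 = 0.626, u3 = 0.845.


For a sum of independent quantities, uc = sqrt(u1^2 + u2^2 + u3^2).
uc = sqrt(0.459^2 + 0.626^2 + 0.845^2)
uc = sqrt(0.210681 + 0.391876 + 0.714025)
uc = 1.1474

1.1474


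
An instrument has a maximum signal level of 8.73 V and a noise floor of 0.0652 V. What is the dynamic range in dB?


Dynamic range = 20 * log10(Vmax / Vnoise).
DR = 20 * log10(8.73 / 0.0652)
DR = 20 * log10(133.9)
DR = 42.54 dB

42.54 dB


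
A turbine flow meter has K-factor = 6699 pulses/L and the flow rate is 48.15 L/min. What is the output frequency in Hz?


Frequency = K * Q / 60 (converting L/min to L/s).
f = 6699 * 48.15 / 60
f = 322556.85 / 60
f = 5375.95 Hz

5375.95 Hz


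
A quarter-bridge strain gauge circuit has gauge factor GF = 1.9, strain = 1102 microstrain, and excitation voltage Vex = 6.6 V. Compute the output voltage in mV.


Quarter bridge output: Vout = (GF * epsilon * Vex) / 4.
Vout = (1.9 * 1102e-6 * 6.6) / 4
Vout = 0.01381908 / 4 V
Vout = 0.00345477 V = 3.4548 mV

3.4548 mV


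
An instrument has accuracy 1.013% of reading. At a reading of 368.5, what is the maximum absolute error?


Absolute error = (accuracy% / 100) * reading.
Error = (1.013 / 100) * 368.5
Error = 0.01013 * 368.5
Error = 3.7329

3.7329


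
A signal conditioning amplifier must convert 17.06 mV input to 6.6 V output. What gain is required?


Gain = Vout / Vin (converting to same units).
G = 6.6 V / 17.06 mV
G = 6600.0 mV / 17.06 mV
G = 386.87

386.87


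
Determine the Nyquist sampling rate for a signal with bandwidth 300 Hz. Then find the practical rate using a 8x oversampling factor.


By Nyquist theorem, fs_min = 2 * fmax.
fs_min = 2 * 300 = 600 Hz
Practical rate = 8 * fs_min = 8 * 600 = 4800 Hz

fs_min = 600 Hz, fs_practical = 4800 Hz


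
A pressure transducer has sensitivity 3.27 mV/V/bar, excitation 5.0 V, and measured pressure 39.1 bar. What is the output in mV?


Output = sensitivity * Vex * P.
Vout = 3.27 * 5.0 * 39.1
Vout = 16.35 * 39.1
Vout = 639.29 mV

639.29 mV


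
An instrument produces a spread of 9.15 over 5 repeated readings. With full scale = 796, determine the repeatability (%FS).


Repeatability = (spread / full scale) * 100%.
R = (9.15 / 796) * 100
R = 1.149 %FS

1.149 %FS


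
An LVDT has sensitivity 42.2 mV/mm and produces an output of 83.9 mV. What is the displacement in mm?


Displacement = Vout / sensitivity.
d = 83.9 / 42.2
d = 1.988 mm

1.988 mm


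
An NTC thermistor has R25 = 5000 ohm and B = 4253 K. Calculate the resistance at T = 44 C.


NTC thermistor equation: Rt = R25 * exp(B * (1/T - 1/T25)).
T in Kelvin: 317.15 K, T25 = 298.15 K
1/T - 1/T25 = 1/317.15 - 1/298.15 = -0.00020093
B * (1/T - 1/T25) = 4253 * -0.00020093 = -0.8546
Rt = 5000 * exp(-0.8546) = 2127.3 ohm

2127.3 ohm


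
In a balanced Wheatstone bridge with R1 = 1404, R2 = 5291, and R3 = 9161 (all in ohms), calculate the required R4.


At balance: R1*R4 = R2*R3, so R4 = R2*R3/R1.
R4 = 5291 * 9161 / 1404
R4 = 48470851 / 1404
R4 = 34523.4 ohm

34523.4 ohm


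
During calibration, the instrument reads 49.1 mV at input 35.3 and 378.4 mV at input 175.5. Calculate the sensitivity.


Sensitivity = (y2 - y1) / (x2 - x1).
S = (378.4 - 49.1) / (175.5 - 35.3)
S = 329.3 / 140.2
S = 2.3488 mV/unit

2.3488 mV/unit


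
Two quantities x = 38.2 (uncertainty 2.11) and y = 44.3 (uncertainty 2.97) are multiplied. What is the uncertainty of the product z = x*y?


For a product z = x*y, the relative uncertainty is:
uz/z = sqrt((ux/x)^2 + (uy/y)^2)
Relative uncertainties: ux/x = 2.11/38.2 = 0.055236
uy/y = 2.97/44.3 = 0.067043
z = 38.2 * 44.3 = 1692.3
uz = 1692.3 * sqrt(0.055236^2 + 0.067043^2) = 147.0

147.0


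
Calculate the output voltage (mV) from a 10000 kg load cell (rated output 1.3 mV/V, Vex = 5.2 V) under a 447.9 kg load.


Vout = rated_output * Vex * (load / capacity).
Vout = 1.3 * 5.2 * (447.9 / 10000)
Vout = 1.3 * 5.2 * 0.04479
Vout = 0.303 mV

0.303 mV


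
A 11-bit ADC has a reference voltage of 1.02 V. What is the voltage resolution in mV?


The resolution (LSB) of an ADC is Vref / 2^n.
LSB = 1.02 / 2^11
LSB = 1.02 / 2048
LSB = 0.00049805 V = 0.49804688 mV

0.49804688 mV


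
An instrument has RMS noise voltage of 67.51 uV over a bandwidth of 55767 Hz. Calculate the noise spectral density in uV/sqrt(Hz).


Noise spectral density = Vrms / sqrt(BW).
NSD = 67.51 / sqrt(55767)
NSD = 67.51 / 236.1504
NSD = 0.2859 uV/sqrt(Hz)

0.2859 uV/sqrt(Hz)


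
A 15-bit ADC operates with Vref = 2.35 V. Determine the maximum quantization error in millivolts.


The maximum quantization error is +/- LSB/2.
LSB = Vref / 2^n = 2.35 / 32768 = 7.172e-05 V
Max error = LSB / 2 = 7.172e-05 / 2 = 3.586e-05 V
Max error = 0.0359 mV

0.0359 mV


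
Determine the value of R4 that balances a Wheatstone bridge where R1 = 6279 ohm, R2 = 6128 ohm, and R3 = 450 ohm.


At balance: R1*R4 = R2*R3, so R4 = R2*R3/R1.
R4 = 6128 * 450 / 6279
R4 = 2757600 / 6279
R4 = 439.18 ohm

439.18 ohm


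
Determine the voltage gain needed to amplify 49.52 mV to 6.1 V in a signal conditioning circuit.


Gain = Vout / Vin (converting to same units).
G = 6.1 V / 49.52 mV
G = 6100.0 mV / 49.52 mV
G = 123.18

123.18


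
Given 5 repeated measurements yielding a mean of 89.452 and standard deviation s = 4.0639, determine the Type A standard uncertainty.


The standard uncertainty for Type A evaluation is u = s / sqrt(n).
u = 4.0639 / sqrt(5)
u = 4.0639 / 2.2361
u = 1.8174

1.8174


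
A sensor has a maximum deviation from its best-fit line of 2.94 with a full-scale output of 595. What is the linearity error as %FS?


Linearity error = (max deviation / full scale) * 100%.
Linearity = (2.94 / 595) * 100
Linearity = 0.494 %FS

0.494 %FS


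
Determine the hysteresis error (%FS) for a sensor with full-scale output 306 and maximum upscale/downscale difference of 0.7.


Hysteresis = (max difference / full scale) * 100%.
H = (0.7 / 306) * 100
H = 0.229 %FS

0.229 %FS


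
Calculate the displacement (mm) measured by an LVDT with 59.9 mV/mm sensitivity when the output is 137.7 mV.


Displacement = Vout / sensitivity.
d = 137.7 / 59.9
d = 2.299 mm

2.299 mm


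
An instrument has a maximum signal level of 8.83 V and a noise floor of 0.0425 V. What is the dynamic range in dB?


Dynamic range = 20 * log10(Vmax / Vnoise).
DR = 20 * log10(8.83 / 0.0425)
DR = 20 * log10(207.76)
DR = 46.35 dB

46.35 dB


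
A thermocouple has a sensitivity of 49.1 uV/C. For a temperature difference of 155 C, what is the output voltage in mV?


The thermocouple output V = sensitivity * dT.
V = 49.1 uV/C * 155 C
V = 7610.5 uV
V = 7.611 mV

7.611 mV


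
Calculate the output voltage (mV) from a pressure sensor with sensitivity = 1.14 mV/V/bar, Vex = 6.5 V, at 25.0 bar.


Output = sensitivity * Vex * P.
Vout = 1.14 * 6.5 * 25.0
Vout = 7.41 * 25.0
Vout = 185.25 mV

185.25 mV


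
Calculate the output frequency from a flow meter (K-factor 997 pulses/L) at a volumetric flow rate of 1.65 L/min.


Frequency = K * Q / 60 (converting L/min to L/s).
f = 997 * 1.65 / 60
f = 1645.05 / 60
f = 27.42 Hz

27.42 Hz


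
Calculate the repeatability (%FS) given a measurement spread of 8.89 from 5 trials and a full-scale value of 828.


Repeatability = (spread / full scale) * 100%.
R = (8.89 / 828) * 100
R = 1.074 %FS

1.074 %FS


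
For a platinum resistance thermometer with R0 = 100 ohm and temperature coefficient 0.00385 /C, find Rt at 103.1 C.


The RTD equation: Rt = R0 * (1 + alpha * T).
Rt = 100 * (1 + 0.00385 * 103.1)
Rt = 100 * (1 + 0.396935)
Rt = 100 * 1.396935
Rt = 139.694 ohm

139.694 ohm


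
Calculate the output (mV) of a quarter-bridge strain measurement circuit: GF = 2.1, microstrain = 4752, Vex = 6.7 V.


Quarter bridge output: Vout = (GF * epsilon * Vex) / 4.
Vout = (2.1 * 4752e-6 * 6.7) / 4
Vout = 0.06686064 / 4 V
Vout = 0.01671516 V = 16.7152 mV

16.7152 mV


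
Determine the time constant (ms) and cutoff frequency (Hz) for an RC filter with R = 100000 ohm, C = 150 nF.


Time constant: tau = R * C.
tau = 100000 * 1.50e-07 = 0.015 s
tau = 15.0 ms
Cutoff frequency: fc = 1 / (2*pi*R*C).
fc = 1 / (2*pi*0.015) = 10.61 Hz

tau = 15.0 ms, fc = 10.61 Hz


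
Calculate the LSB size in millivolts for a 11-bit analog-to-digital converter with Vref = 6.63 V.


The resolution (LSB) of an ADC is Vref / 2^n.
LSB = 6.63 / 2^11
LSB = 6.63 / 2048
LSB = 0.0032373 V = 3.23730469 mV

3.23730469 mV


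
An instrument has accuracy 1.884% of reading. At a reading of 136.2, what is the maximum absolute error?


Absolute error = (accuracy% / 100) * reading.
Error = (1.884 / 100) * 136.2
Error = 0.01884 * 136.2
Error = 2.566

2.566


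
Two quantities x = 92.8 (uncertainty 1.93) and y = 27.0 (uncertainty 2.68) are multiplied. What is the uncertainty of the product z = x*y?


For a product z = x*y, the relative uncertainty is:
uz/z = sqrt((ux/x)^2 + (uy/y)^2)
Relative uncertainties: ux/x = 1.93/92.8 = 0.020797
uy/y = 2.68/27.0 = 0.099259
z = 92.8 * 27.0 = 2505.6
uz = 2505.6 * sqrt(0.020797^2 + 0.099259^2) = 254.105

254.105


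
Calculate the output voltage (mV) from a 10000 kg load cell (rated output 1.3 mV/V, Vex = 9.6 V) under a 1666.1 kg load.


Vout = rated_output * Vex * (load / capacity).
Vout = 1.3 * 9.6 * (1666.1 / 10000)
Vout = 1.3 * 9.6 * 0.16661
Vout = 2.079 mV

2.079 mV


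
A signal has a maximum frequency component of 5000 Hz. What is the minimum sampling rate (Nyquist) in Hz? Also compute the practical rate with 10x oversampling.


By Nyquist theorem, fs_min = 2 * fmax.
fs_min = 2 * 5000 = 10000 Hz
Practical rate = 10 * fs_min = 10 * 10000 = 100000 Hz

fs_min = 10000 Hz, fs_practical = 100000 Hz


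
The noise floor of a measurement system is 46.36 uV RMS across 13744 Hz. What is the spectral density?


Noise spectral density = Vrms / sqrt(BW).
NSD = 46.36 / sqrt(13744)
NSD = 46.36 / 117.2348
NSD = 0.3954 uV/sqrt(Hz)

0.3954 uV/sqrt(Hz)


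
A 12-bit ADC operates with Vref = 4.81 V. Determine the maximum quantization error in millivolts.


The maximum quantization error is +/- LSB/2.
LSB = Vref / 2^n = 4.81 / 4096 = 0.00117432 V
Max error = LSB / 2 = 0.00117432 / 2 = 0.00058716 V
Max error = 0.5872 mV

0.5872 mV


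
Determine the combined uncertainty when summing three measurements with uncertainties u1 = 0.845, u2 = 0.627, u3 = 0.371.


For a sum of independent quantities, uc = sqrt(u1^2 + u2^2 + u3^2).
uc = sqrt(0.845^2 + 0.627^2 + 0.371^2)
uc = sqrt(0.714025 + 0.393129 + 0.137641)
uc = 1.1157

1.1157


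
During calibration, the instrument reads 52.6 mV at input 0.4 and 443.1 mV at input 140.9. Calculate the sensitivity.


Sensitivity = (y2 - y1) / (x2 - x1).
S = (443.1 - 52.6) / (140.9 - 0.4)
S = 390.5 / 140.5
S = 2.7794 mV/unit

2.7794 mV/unit


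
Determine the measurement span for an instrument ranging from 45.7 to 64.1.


Span = upper range - lower range.
Span = 64.1 - (45.7)
Span = 18.4

18.4


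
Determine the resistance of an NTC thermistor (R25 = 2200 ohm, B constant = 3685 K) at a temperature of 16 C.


NTC thermistor equation: Rt = R25 * exp(B * (1/T - 1/T25)).
T in Kelvin: 289.15 K, T25 = 298.15 K
1/T - 1/T25 = 1/289.15 - 1/298.15 = 0.0001044
B * (1/T - 1/T25) = 3685 * 0.0001044 = 0.3847
Rt = 2200 * exp(0.3847) = 3232.2 ohm

3232.2 ohm


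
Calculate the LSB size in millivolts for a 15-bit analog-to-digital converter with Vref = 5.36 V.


The resolution (LSB) of an ADC is Vref / 2^n.
LSB = 5.36 / 2^15
LSB = 5.36 / 32768
LSB = 0.00016357 V = 0.16357422 mV

0.16357422 mV
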